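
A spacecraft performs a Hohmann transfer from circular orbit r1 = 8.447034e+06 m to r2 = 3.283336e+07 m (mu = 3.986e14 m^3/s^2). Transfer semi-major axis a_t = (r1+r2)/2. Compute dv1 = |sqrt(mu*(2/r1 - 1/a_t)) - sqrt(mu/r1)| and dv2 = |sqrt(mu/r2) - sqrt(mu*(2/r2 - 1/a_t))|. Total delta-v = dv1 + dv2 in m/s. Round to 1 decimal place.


Step 1: Transfer semi-major axis a_t = (8.447034e+06 + 3.283336e+07) / 2 = 2.064020e+07 m
Step 2: v1 (circular at r1) = sqrt(mu/r1) = 6869.36 m/s
Step 3: v_t1 = sqrt(mu*(2/r1 - 1/a_t)) = 8663.98 m/s
Step 4: dv1 = |8663.98 - 6869.36| = 1794.61 m/s
Step 5: v2 (circular at r2) = 3484.26 m/s, v_t2 = 2228.98 m/s
Step 6: dv2 = |3484.26 - 2228.98| = 1255.28 m/s
Step 7: Total delta-v = 1794.61 + 1255.28 = 3049.9 m/s

3049.9


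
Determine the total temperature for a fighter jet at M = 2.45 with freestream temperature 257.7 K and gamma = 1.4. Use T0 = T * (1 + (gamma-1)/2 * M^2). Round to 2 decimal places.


Step 1: (gamma-1)/2 = 0.2
Step 2: M^2 = 6.0025
Step 3: 1 + 0.2 * 6.0025 = 2.2005
Step 4: T0 = 257.7 * 2.2005 = 567.07 K

567.07


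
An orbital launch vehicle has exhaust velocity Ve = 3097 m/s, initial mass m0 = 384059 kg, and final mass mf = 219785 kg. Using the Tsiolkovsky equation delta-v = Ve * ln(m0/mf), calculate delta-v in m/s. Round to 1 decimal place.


Step 1: Mass ratio m0/mf = 384059 / 219785 = 1.74743
Step 2: ln(1.74743) = 0.558146
Step 3: delta-v = 3097 * 0.558146 = 1728.6 m/s

1728.6


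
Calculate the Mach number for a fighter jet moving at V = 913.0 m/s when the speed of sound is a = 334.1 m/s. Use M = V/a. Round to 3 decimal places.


Step 1: M = V / a = 913.0 / 334.1
Step 2: M = 2.733

2.733


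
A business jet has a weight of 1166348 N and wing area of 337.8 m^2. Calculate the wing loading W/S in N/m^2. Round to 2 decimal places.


Step 1: Wing loading = W / S = 1166348 / 337.8
Step 2: Wing loading = 3452.78 N/m^2

3452.78


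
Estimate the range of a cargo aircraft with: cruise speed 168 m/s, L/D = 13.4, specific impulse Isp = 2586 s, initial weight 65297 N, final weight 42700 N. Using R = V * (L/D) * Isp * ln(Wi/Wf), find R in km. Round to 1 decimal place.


Step 1: Coefficient = V * (L/D) * Isp = 168 * 13.4 * 2586 = 5821603.2 m
Step 2: Wi/Wf = 65297 / 42700 = 1.529204
Step 3: ln(1.529204) = 0.424747
Step 4: R = 5821603.2 * 0.424747 = 2472709.5 m = 2472.7 km

2472.7


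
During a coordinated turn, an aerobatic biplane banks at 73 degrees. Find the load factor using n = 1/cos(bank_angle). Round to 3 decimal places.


Step 1: Convert 73 degrees to radians = 1.27409
Step 2: cos(73 deg) = 0.292372
Step 3: n = 1 / 0.292372 = 3.420

3.420


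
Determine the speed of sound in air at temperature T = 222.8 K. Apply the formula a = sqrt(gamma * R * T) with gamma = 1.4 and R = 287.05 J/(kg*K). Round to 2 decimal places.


Step 1: gamma * R * T = 1.4 * 287.05 * 222.8 = 89536.636
Step 2: a = sqrt(89536.636) = 299.23 m/s

299.23


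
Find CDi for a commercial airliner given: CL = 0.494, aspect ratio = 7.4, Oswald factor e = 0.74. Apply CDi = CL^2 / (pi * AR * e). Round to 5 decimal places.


Step 1: CL^2 = 0.494^2 = 0.244036
Step 2: pi * AR * e = 3.14159 * 7.4 * 0.74 = 17.203361
Step 3: CDi = 0.244036 / 17.203361 = 0.01419

0.01419


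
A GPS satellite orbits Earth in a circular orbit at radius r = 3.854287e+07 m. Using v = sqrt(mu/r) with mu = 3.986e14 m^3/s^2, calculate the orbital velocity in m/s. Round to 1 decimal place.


Step 1: mu / r = 3.986e14 / 3.854287e+07 = 10341731.1684
Step 2: v = sqrt(10341731.1684) = 3215.9 m/s

3215.9


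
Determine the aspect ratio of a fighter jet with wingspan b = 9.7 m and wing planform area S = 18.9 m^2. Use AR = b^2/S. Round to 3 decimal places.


Step 1: b^2 = 9.7^2 = 94.09
Step 2: AR = 94.09 / 18.9 = 4.978

4.978


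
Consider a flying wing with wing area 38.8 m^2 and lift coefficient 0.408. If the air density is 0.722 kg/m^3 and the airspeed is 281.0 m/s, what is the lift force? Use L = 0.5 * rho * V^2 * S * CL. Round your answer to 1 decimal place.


Step 1: Calculate dynamic pressure q = 0.5 * 0.722 * 281.0^2 = 0.5 * 0.722 * 78961.0 = 28504.921 Pa
Step 2: Multiply by wing area and lift coefficient: L = 28504.921 * 38.8 * 0.408
Step 3: L = 1105990.9348 * 0.408 = 451244.3 N

451244.3


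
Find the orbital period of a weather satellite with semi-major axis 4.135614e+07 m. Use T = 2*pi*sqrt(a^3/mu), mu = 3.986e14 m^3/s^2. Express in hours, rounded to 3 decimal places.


Step 1: a^3 / mu = 7.073266e+22 / 3.986e14 = 1.774527e+08
Step 2: sqrt(1.774527e+08) = 13321.1386 s
Step 3: T = 2*pi * 13321.1386 = 83699.18 s
Step 4: T in hours = 83699.18 / 3600 = 23.250 hours

23.250


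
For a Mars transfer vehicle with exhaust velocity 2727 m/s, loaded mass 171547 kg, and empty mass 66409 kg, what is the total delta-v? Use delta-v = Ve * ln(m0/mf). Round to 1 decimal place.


Step 1: Mass ratio m0/mf = 171547 / 66409 = 2.583189
Step 2: ln(2.583189) = 0.949025
Step 3: delta-v = 2727 * 0.949025 = 2588.0 m/s

2588.0


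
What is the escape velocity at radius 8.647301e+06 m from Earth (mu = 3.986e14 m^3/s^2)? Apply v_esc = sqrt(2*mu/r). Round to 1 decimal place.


Step 1: 2*mu/r = 2 * 3.986e14 / 8.647301e+06 = 92190615.3145
Step 2: v_esc = sqrt(92190615.3145) = 9601.6 m/s

9601.6


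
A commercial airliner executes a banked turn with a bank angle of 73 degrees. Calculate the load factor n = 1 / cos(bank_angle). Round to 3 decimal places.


Step 1: Convert 73 degrees to radians = 1.27409
Step 2: cos(73 deg) = 0.292372
Step 3: n = 1 / 0.292372 = 3.420

3.420


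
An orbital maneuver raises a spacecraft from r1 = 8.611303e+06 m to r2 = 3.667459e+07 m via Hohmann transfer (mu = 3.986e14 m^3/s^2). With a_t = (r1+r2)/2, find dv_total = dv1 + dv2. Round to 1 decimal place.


Step 1: Transfer semi-major axis a_t = (8.611303e+06 + 3.667459e+07) / 2 = 2.264295e+07 m
Step 2: v1 (circular at r1) = sqrt(mu/r1) = 6803.53 m/s
Step 3: v_t1 = sqrt(mu*(2/r1 - 1/a_t)) = 8658.65 m/s
Step 4: dv1 = |8658.65 - 6803.53| = 1855.13 m/s
Step 5: v2 (circular at r2) = 3296.75 m/s, v_t2 = 2033.08 m/s
Step 6: dv2 = |3296.75 - 2033.08| = 1263.67 m/s
Step 7: Total delta-v = 1855.13 + 1263.67 = 3118.8 m/s

3118.8


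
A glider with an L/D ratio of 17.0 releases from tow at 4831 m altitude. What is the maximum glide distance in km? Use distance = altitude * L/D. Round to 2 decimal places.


Step 1: Glide distance = altitude * L/D = 4831 * 17.0 = 82127.0 m
Step 2: Convert to km: 82127.0 / 1000 = 82.13 km

82.13


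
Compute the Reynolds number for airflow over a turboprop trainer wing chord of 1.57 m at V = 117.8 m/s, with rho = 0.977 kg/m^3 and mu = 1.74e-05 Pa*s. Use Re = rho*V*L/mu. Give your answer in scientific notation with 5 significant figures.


Step 1: Numerator = rho * V * L = 0.977 * 117.8 * 1.57 = 180.692242
Step 2: Re = 180.692242 / 1.74e-05
Step 3: Re = 1.0385e+07

1.0385e+07


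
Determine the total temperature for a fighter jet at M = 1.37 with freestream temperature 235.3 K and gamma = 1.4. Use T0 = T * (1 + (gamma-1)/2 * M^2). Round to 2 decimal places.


Step 1: (gamma-1)/2 = 0.2
Step 2: M^2 = 1.8769
Step 3: 1 + 0.2 * 1.8769 = 1.37538
Step 4: T0 = 235.3 * 1.37538 = 323.63 K

323.63


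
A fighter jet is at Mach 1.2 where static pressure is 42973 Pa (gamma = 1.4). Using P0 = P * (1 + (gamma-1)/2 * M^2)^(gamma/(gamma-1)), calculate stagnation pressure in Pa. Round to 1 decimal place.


Step 1: (gamma-1)/2 * M^2 = 0.2 * 1.44 = 0.288
Step 2: 1 + 0.288 = 1.288
Step 3: Exponent gamma/(gamma-1) = 3.5
Step 4: P0 = 42973 * 1.288^3.5 = 104208.0 Pa

104208.0


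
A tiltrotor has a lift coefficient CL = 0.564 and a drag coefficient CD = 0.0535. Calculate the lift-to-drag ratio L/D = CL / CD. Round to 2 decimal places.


Step 1: L/D = CL / CD = 0.564 / 0.0535
Step 2: L/D = 10.54

10.54


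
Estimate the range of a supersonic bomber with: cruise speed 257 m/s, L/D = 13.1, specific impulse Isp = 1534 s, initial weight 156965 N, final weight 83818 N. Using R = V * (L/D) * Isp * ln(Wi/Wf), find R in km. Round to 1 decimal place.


Step 1: Coefficient = V * (L/D) * Isp = 257 * 13.1 * 1534 = 5164517.8 m
Step 2: Wi/Wf = 156965 / 83818 = 1.872688
Step 3: ln(1.872688) = 0.627375
Step 4: R = 5164517.8 * 0.627375 = 3240089.7 m = 3240.1 km

3240.1


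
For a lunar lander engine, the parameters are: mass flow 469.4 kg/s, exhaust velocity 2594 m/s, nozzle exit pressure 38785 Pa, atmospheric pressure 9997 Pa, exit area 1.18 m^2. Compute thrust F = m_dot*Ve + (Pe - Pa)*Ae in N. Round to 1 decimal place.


Step 1: Momentum thrust = m_dot * Ve = 469.4 * 2594 = 1217623.6 N
Step 2: Pressure thrust = (Pe - Pa) * Ae = (38785 - 9997) * 1.18 = 33969.84 N
Step 3: Total thrust F = 1217623.6 + 33969.84 = 1251593.4 N

1251593.4


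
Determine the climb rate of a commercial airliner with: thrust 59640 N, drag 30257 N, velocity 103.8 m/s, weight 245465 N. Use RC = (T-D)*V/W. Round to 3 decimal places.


Step 1: Excess thrust = T - D = 59640 - 30257 = 29383 N
Step 2: Excess power = 29383 * 103.8 = 3049955.4 W
Step 3: RC = 3049955.4 / 245465 = 12.425 m/s

12.425


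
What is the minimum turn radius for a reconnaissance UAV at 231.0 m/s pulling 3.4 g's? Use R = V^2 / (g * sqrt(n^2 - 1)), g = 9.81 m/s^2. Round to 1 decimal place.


Step 1: V^2 = 231.0^2 = 53361.0
Step 2: n^2 - 1 = 3.4^2 - 1 = 10.56
Step 3: sqrt(10.56) = 3.249615
Step 4: R = 53361.0 / (9.81 * 3.249615) = 1673.9 m

1673.9


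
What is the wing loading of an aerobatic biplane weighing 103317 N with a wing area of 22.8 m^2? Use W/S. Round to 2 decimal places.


Step 1: Wing loading = W / S = 103317 / 22.8
Step 2: Wing loading = 4531.45 N/m^2

4531.45


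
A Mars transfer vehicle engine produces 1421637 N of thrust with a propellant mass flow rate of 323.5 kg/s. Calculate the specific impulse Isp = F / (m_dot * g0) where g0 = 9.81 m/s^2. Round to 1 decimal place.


Step 1: m_dot * g0 = 323.5 * 9.81 = 3173.54
Step 2: Isp = 1421637 / 3173.54 = 448.0 s

448.0


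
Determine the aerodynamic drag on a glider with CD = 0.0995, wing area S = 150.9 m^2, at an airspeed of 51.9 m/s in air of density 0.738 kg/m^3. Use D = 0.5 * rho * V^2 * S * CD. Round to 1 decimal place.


Step 1: Dynamic pressure q = 0.5 * 0.738 * 51.9^2 = 993.9421 Pa
Step 2: Drag D = q * S * CD = 993.9421 * 150.9 * 0.0995
Step 3: D = 14923.6 N

14923.6


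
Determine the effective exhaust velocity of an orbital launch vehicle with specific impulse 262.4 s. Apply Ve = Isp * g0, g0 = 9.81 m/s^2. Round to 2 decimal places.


Step 1: Ve = Isp * g0 = 262.4 * 9.81
Step 2: Ve = 2574.14 m/s

2574.14


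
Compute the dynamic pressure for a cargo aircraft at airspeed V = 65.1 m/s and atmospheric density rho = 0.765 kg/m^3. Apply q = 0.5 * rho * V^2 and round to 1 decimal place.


Step 1: V^2 = 65.1^2 = 4238.01
Step 2: q = 0.5 * 0.765 * 4238.01
Step 3: q = 1621.0 Pa

1621.0


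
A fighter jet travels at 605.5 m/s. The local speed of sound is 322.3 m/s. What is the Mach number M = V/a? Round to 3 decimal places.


Step 1: M = V / a = 605.5 / 322.3
Step 2: M = 1.879

1.879


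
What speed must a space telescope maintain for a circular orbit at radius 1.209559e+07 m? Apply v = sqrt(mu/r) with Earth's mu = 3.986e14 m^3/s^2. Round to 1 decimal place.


Step 1: mu / r = 3.986e14 / 1.209559e+07 = 32954159.3258
Step 2: v = sqrt(32954159.3258) = 5740.6 m/s

5740.6


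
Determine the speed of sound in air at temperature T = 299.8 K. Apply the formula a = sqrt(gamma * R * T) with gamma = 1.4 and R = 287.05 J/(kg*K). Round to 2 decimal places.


Step 1: gamma * R * T = 1.4 * 287.05 * 299.8 = 120480.626
Step 2: a = sqrt(120480.626) = 347.10 m/s

347.10


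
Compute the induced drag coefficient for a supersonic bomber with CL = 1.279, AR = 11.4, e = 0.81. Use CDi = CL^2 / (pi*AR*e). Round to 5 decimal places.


Step 1: CL^2 = 1.279^2 = 1.635841
Step 2: pi * AR * e = 3.14159 * 11.4 * 0.81 = 29.009467
Step 3: CDi = 1.635841 / 29.009467 = 0.05639

0.05639


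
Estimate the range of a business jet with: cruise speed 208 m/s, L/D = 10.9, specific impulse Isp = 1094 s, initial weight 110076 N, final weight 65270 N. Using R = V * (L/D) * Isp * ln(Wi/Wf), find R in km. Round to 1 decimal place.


Step 1: Coefficient = V * (L/D) * Isp = 208 * 10.9 * 1094 = 2480316.8 m
Step 2: Wi/Wf = 110076 / 65270 = 1.686472
Step 3: ln(1.686472) = 0.522639
Step 4: R = 2480316.8 * 0.522639 = 1296309.1 m = 1296.3 km

1296.3


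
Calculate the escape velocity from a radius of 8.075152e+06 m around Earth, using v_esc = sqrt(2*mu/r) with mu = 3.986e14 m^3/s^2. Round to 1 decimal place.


Step 1: 2*mu/r = 2 * 3.986e14 / 8.075152e+06 = 98722599.8966
Step 2: v_esc = sqrt(98722599.8966) = 9935.9 m/s

9935.9


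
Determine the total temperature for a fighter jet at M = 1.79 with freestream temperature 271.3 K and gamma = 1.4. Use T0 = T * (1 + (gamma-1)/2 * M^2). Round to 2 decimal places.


Step 1: (gamma-1)/2 = 0.2
Step 2: M^2 = 3.2041
Step 3: 1 + 0.2 * 3.2041 = 1.64082
Step 4: T0 = 271.3 * 1.64082 = 445.15 K

445.15


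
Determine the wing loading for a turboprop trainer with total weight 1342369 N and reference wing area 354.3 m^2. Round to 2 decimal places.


Step 1: Wing loading = W / S = 1342369 / 354.3
Step 2: Wing loading = 3788.79 N/m^2

3788.79


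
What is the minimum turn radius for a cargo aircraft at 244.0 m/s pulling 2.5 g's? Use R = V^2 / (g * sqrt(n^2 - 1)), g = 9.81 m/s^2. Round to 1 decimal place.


Step 1: V^2 = 244.0^2 = 59536.0
Step 2: n^2 - 1 = 2.5^2 - 1 = 5.25
Step 3: sqrt(5.25) = 2.291288
Step 4: R = 59536.0 / (9.81 * 2.291288) = 2648.7 m

2648.7


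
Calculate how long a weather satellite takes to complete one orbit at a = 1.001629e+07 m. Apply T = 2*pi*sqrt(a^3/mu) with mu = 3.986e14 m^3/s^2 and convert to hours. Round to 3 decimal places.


Step 1: a^3 / mu = 1.004895e+21 / 3.986e14 = 2.521061e+06
Step 2: sqrt(2.521061e+06) = 1587.785 s
Step 3: T = 2*pi * 1587.785 = 9976.35 s
Step 4: T in hours = 9976.35 / 3600 = 2.771 hours

2.771


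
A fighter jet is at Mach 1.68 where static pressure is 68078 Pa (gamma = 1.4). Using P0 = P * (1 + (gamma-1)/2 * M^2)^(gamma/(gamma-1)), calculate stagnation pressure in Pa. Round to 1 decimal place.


Step 1: (gamma-1)/2 * M^2 = 0.2 * 2.8224 = 0.56448
Step 2: 1 + 0.56448 = 1.56448
Step 3: Exponent gamma/(gamma-1) = 3.5
Step 4: P0 = 68078 * 1.56448^3.5 = 326063.2 Pa

326063.2


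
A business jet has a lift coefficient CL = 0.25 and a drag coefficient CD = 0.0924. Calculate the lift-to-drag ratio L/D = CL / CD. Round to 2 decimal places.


Step 1: L/D = CL / CD = 0.25 / 0.0924
Step 2: L/D = 2.71

2.71


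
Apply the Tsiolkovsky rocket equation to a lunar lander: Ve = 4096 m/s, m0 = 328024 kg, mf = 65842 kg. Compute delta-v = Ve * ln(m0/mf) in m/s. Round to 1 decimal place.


Step 1: Mass ratio m0/mf = 328024 / 65842 = 4.981987
Step 2: ln(4.981987) = 1.605829
Step 3: delta-v = 4096 * 1.605829 = 6577.5 m/s

6577.5


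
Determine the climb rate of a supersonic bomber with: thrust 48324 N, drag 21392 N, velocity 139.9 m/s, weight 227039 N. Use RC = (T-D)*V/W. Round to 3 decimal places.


Step 1: Excess thrust = T - D = 48324 - 21392 = 26932 N
Step 2: Excess power = 26932 * 139.9 = 3767786.8 W
Step 3: RC = 3767786.8 / 227039 = 16.595 m/s

16.595


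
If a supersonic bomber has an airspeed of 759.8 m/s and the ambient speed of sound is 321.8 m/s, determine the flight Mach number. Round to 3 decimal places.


Step 1: M = V / a = 759.8 / 321.8
Step 2: M = 2.361

2.361


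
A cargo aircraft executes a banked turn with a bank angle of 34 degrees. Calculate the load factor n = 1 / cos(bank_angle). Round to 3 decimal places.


Step 1: Convert 34 degrees to radians = 0.593412
Step 2: cos(34 deg) = 0.829038
Step 3: n = 1 / 0.829038 = 1.206

1.206


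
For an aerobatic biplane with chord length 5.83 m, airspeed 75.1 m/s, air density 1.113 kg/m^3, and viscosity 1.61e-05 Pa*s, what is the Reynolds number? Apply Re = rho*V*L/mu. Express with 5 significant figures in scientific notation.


Step 1: Numerator = rho * V * L = 1.113 * 75.1 * 5.83 = 487.308129
Step 2: Re = 487.308129 / 1.61e-05
Step 3: Re = 3.0268e+07

3.0268e+07


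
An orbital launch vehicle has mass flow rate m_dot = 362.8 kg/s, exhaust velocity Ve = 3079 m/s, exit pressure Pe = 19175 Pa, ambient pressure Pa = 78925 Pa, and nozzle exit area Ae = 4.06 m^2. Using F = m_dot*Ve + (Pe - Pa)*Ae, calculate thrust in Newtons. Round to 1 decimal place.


Step 1: Momentum thrust = m_dot * Ve = 362.8 * 3079 = 1117061.2 N
Step 2: Pressure thrust = (Pe - Pa) * Ae = (19175 - 78925) * 4.06 = -242585.00 N
Step 3: Total thrust F = 1117061.2 + -242585.00 = 874476.2 N

874476.2


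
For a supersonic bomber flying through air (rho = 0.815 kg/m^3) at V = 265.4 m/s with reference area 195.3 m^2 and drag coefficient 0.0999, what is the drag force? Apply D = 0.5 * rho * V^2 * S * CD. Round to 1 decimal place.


Step 1: Dynamic pressure q = 0.5 * 0.815 * 265.4^2 = 28703.1427 Pa
Step 2: Drag D = q * S * CD = 28703.1427 * 195.3 * 0.0999
Step 3: D = 560011.8 N

560011.8


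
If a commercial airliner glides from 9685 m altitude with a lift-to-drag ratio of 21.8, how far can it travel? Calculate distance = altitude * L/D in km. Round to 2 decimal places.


Step 1: Glide distance = altitude * L/D = 9685 * 21.8 = 211133.0 m
Step 2: Convert to km: 211133.0 / 1000 = 211.13 km

211.13


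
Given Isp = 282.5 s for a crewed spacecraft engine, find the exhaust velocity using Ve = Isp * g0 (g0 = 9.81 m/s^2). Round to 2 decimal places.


Step 1: Ve = Isp * g0 = 282.5 * 9.81
Step 2: Ve = 2771.33 m/s

2771.33


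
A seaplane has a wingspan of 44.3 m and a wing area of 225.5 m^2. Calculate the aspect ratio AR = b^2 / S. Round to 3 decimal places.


Step 1: b^2 = 44.3^2 = 1962.49
Step 2: AR = 1962.49 / 225.5 = 8.703

8.703


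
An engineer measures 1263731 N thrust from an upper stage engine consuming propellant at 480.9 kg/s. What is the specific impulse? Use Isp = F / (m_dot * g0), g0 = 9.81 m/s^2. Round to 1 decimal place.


Step 1: m_dot * g0 = 480.9 * 9.81 = 4717.63
Step 2: Isp = 1263731 / 4717.63 = 267.9 s

267.9


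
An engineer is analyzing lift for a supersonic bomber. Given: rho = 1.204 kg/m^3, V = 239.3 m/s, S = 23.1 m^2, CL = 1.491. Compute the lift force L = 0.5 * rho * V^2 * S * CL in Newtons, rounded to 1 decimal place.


Step 1: Calculate dynamic pressure q = 0.5 * 1.204 * 239.3^2 = 0.5 * 1.204 * 57264.49 = 34473.223 Pa
Step 2: Multiply by wing area and lift coefficient: L = 34473.223 * 23.1 * 1.491
Step 3: L = 796331.4508 * 1.491 = 1187330.2 N

1187330.2


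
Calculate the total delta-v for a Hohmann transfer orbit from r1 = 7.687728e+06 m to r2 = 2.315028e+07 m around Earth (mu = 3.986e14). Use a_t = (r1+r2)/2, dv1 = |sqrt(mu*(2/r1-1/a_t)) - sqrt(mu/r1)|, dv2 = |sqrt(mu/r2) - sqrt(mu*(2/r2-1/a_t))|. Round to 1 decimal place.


Step 1: Transfer semi-major axis a_t = (7.687728e+06 + 2.315028e+07) / 2 = 1.541900e+07 m
Step 2: v1 (circular at r1) = sqrt(mu/r1) = 7200.62 m/s
Step 3: v_t1 = sqrt(mu*(2/r1 - 1/a_t)) = 8823.07 m/s
Step 4: dv1 = |8823.07 - 7200.62| = 1622.45 m/s
Step 5: v2 (circular at r2) = 4149.45 m/s, v_t2 = 2929.96 m/s
Step 6: dv2 = |4149.45 - 2929.96| = 1219.49 m/s
Step 7: Total delta-v = 1622.45 + 1219.49 = 2841.9 m/s

2841.9


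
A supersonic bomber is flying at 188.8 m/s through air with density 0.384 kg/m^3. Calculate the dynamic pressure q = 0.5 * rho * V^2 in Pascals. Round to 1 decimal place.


Step 1: V^2 = 188.8^2 = 35645.44
Step 2: q = 0.5 * 0.384 * 35645.44
Step 3: q = 6843.9 Pa

6843.9


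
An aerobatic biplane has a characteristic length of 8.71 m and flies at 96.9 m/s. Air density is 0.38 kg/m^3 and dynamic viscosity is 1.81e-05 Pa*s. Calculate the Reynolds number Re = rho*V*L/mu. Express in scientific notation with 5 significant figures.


Step 1: Numerator = rho * V * L = 0.38 * 96.9 * 8.71 = 320.71962
Step 2: Re = 320.71962 / 1.81e-05
Step 3: Re = 1.7719e+07

1.7719e+07


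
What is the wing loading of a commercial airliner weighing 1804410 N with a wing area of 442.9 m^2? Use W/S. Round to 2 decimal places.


Step 1: Wing loading = W / S = 1804410 / 442.9
Step 2: Wing loading = 4074.08 N/m^2

4074.08


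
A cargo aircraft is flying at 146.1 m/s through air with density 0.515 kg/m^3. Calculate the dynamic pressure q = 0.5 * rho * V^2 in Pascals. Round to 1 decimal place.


Step 1: V^2 = 146.1^2 = 21345.21
Step 2: q = 0.5 * 0.515 * 21345.21
Step 3: q = 5496.4 Pa

5496.4


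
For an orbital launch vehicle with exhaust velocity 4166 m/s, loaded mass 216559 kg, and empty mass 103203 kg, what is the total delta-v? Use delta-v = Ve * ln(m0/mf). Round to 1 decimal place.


Step 1: Mass ratio m0/mf = 216559 / 103203 = 2.098379
Step 2: ln(2.098379) = 0.741165
Step 3: delta-v = 4166 * 0.741165 = 3087.7 m/s

3087.7


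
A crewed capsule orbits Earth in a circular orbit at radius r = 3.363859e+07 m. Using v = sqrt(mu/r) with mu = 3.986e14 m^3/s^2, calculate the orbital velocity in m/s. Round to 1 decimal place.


Step 1: mu / r = 3.986e14 / 3.363859e+07 = 11849485.9624
Step 2: v = sqrt(11849485.9624) = 3442.3 m/s

3442.3


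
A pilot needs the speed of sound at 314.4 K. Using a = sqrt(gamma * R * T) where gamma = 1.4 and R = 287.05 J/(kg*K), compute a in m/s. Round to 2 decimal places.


Step 1: gamma * R * T = 1.4 * 287.05 * 314.4 = 126347.928
Step 2: a = sqrt(126347.928) = 355.45 m/s

355.45


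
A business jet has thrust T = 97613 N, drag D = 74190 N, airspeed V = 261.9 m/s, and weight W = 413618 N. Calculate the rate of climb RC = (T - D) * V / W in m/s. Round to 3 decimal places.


Step 1: Excess thrust = T - D = 97613 - 74190 = 23423 N
Step 2: Excess power = 23423 * 261.9 = 6134483.7 W
Step 3: RC = 6134483.7 / 413618 = 14.831 m/s

14.831


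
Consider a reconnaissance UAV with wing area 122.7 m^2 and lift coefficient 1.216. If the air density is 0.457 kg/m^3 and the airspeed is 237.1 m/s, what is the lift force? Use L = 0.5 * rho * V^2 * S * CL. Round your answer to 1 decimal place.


Step 1: Calculate dynamic pressure q = 0.5 * 0.457 * 237.1^2 = 0.5 * 0.457 * 56216.41 = 12845.4497 Pa
Step 2: Multiply by wing area and lift coefficient: L = 12845.4497 * 122.7 * 1.216
Step 3: L = 1576136.6763 * 1.216 = 1916582.2 N

1916582.2


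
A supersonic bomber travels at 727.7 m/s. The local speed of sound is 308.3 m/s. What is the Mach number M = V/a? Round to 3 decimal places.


Step 1: M = V / a = 727.7 / 308.3
Step 2: M = 2.360

2.360


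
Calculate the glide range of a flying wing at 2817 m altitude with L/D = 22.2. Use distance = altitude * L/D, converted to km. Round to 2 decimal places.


Step 1: Glide distance = altitude * L/D = 2817 * 22.2 = 62537.4 m
Step 2: Convert to km: 62537.4 / 1000 = 62.54 km

62.54


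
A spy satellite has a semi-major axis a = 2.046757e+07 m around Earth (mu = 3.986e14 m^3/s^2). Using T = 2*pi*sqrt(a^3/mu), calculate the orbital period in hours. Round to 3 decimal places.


Step 1: a^3 / mu = 8.574304e+21 / 3.986e14 = 2.151105e+07
Step 2: sqrt(2.151105e+07) = 4638.0004 s
Step 3: T = 2*pi * 4638.0004 = 29141.42 s
Step 4: T in hours = 29141.42 / 3600 = 8.095 hours

8.095


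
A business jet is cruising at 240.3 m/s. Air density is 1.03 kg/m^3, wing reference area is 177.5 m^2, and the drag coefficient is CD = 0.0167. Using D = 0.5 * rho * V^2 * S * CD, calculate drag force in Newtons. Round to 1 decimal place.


Step 1: Dynamic pressure q = 0.5 * 1.03 * 240.3^2 = 29738.2064 Pa
Step 2: Drag D = q * S * CD = 29738.2064 * 177.5 * 0.0167
Step 3: D = 88151.5 N

88151.5


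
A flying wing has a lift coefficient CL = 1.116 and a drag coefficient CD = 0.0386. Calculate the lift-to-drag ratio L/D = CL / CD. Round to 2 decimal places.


Step 1: L/D = CL / CD = 1.116 / 0.0386
Step 2: L/D = 28.91

28.91


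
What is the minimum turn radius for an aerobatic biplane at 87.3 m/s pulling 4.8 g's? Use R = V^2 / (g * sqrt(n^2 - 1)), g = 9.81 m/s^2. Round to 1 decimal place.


Step 1: V^2 = 87.3^2 = 7621.29
Step 2: n^2 - 1 = 4.8^2 - 1 = 22.04
Step 3: sqrt(22.04) = 4.694678
Step 4: R = 7621.29 / (9.81 * 4.694678) = 165.5 m

165.5


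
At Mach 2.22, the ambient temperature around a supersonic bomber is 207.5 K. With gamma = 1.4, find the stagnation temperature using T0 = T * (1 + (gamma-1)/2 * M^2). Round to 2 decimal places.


Step 1: (gamma-1)/2 = 0.2
Step 2: M^2 = 4.9284
Step 3: 1 + 0.2 * 4.9284 = 1.98568
Step 4: T0 = 207.5 * 1.98568 = 412.03 K

412.03


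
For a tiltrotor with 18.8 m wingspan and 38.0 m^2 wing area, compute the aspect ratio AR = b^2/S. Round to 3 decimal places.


Step 1: b^2 = 18.8^2 = 353.44
Step 2: AR = 353.44 / 38.0 = 9.301

9.301


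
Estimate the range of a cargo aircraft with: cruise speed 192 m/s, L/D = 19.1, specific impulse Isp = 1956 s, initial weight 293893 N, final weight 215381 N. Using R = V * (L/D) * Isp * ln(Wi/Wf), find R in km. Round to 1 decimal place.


Step 1: Coefficient = V * (L/D) * Isp = 192 * 19.1 * 1956 = 7173043.2 m
Step 2: Wi/Wf = 293893 / 215381 = 1.364526
Step 3: ln(1.364526) = 0.310807
Step 4: R = 7173043.2 * 0.310807 = 2229433.5 m = 2229.4 km

2229.4


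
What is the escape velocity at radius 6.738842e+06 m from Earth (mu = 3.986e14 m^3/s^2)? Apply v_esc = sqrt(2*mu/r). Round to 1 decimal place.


Step 1: 2*mu/r = 2 * 3.986e14 / 6.738842e+06 = 118299256.7566
Step 2: v_esc = sqrt(118299256.7566) = 10876.5 m/s

10876.5


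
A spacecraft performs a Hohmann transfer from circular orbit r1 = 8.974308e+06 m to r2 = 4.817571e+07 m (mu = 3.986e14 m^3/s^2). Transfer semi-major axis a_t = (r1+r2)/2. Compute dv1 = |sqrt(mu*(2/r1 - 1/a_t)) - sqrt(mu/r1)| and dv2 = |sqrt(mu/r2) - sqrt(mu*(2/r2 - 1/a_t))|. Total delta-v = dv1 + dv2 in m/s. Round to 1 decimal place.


Step 1: Transfer semi-major axis a_t = (8.974308e+06 + 4.817571e+07) / 2 = 2.857501e+07 m
Step 2: v1 (circular at r1) = sqrt(mu/r1) = 6664.51 m/s
Step 3: v_t1 = sqrt(mu*(2/r1 - 1/a_t)) = 8653.44 m/s
Step 4: dv1 = |8653.44 - 6664.51| = 1988.94 m/s
Step 5: v2 (circular at r2) = 2876.44 m/s, v_t2 = 1611.99 m/s
Step 6: dv2 = |2876.44 - 1611.99| = 1264.45 m/s
Step 7: Total delta-v = 1988.94 + 1264.45 = 3253.4 m/s

3253.4


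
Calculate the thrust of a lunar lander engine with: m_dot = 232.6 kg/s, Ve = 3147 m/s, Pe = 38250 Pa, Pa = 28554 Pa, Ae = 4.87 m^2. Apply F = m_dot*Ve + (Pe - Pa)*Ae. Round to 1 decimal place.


Step 1: Momentum thrust = m_dot * Ve = 232.6 * 3147 = 731992.2 N
Step 2: Pressure thrust = (Pe - Pa) * Ae = (38250 - 28554) * 4.87 = 47219.52 N
Step 3: Total thrust F = 731992.2 + 47219.52 = 779211.7 N

779211.7


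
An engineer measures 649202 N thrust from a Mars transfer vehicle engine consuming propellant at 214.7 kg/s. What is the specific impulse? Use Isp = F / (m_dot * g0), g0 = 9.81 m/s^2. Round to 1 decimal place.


Step 1: m_dot * g0 = 214.7 * 9.81 = 2106.21
Step 2: Isp = 649202 / 2106.21 = 308.2 s

308.2


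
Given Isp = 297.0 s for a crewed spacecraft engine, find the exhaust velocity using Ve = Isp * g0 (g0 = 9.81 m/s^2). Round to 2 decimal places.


Step 1: Ve = Isp * g0 = 297.0 * 9.81
Step 2: Ve = 2913.57 m/s

2913.57


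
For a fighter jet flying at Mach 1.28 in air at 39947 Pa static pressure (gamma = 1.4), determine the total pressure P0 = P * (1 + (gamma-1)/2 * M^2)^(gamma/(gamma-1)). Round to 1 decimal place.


Step 1: (gamma-1)/2 * M^2 = 0.2 * 1.6384 = 0.32768
Step 2: 1 + 0.32768 = 1.32768
Step 3: Exponent gamma/(gamma-1) = 3.5
Step 4: P0 = 39947 * 1.32768^3.5 = 107723.7 Pa

107723.7


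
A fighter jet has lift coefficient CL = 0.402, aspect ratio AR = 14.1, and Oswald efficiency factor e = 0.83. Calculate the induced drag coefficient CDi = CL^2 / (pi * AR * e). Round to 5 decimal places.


Step 1: CL^2 = 0.402^2 = 0.161604
Step 2: pi * AR * e = 3.14159 * 14.1 * 0.83 = 36.766059
Step 3: CDi = 0.161604 / 36.766059 = 0.00440

0.00440


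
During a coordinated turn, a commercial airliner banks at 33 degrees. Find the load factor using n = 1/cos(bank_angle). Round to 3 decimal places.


Step 1: Convert 33 degrees to radians = 0.575959
Step 2: cos(33 deg) = 0.838671
Step 3: n = 1 / 0.838671 = 1.192

1.192


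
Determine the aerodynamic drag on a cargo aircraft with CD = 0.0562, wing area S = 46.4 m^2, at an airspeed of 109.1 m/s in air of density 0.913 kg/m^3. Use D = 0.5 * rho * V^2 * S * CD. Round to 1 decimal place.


Step 1: Dynamic pressure q = 0.5 * 0.913 * 109.1^2 = 5433.6328 Pa
Step 2: Drag D = q * S * CD = 5433.6328 * 46.4 * 0.0562
Step 3: D = 14169.2 N

14169.2


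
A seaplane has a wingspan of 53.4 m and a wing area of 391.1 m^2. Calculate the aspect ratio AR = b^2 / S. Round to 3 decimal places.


Step 1: b^2 = 53.4^2 = 2851.56
Step 2: AR = 2851.56 / 391.1 = 7.291

7.291


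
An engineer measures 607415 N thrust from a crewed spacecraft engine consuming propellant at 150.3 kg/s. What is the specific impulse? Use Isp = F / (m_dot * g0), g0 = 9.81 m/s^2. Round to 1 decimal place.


Step 1: m_dot * g0 = 150.3 * 9.81 = 1474.44
Step 2: Isp = 607415 / 1474.44 = 412.0 s

412.0


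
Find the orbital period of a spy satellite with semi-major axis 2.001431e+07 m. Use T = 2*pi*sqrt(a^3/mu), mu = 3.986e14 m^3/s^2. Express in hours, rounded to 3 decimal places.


Step 1: a^3 / mu = 8.017184e+21 / 3.986e14 = 2.011336e+07
Step 2: sqrt(2.011336e+07) = 4484.7918 s
Step 3: T = 2*pi * 4484.7918 = 28178.78 s
Step 4: T in hours = 28178.78 / 3600 = 7.827 hours

7.827


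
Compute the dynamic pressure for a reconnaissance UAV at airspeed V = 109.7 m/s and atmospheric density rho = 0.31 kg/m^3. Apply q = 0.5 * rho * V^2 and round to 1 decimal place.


Step 1: V^2 = 109.7^2 = 12034.09
Step 2: q = 0.5 * 0.31 * 12034.09
Step 3: q = 1865.3 Pa

1865.3


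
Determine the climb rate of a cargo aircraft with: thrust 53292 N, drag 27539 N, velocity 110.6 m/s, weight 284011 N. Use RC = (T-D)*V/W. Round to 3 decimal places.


Step 1: Excess thrust = T - D = 53292 - 27539 = 25753 N
Step 2: Excess power = 25753 * 110.6 = 2848281.8 W
Step 3: RC = 2848281.8 / 284011 = 10.029 m/s

10.029


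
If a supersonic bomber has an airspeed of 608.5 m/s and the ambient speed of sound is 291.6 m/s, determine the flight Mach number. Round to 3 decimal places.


Step 1: M = V / a = 608.5 / 291.6
Step 2: M = 2.087

2.087


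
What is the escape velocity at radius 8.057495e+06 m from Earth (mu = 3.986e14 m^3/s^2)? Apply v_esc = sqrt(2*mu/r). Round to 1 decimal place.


Step 1: 2*mu/r = 2 * 3.986e14 / 8.057495e+06 = 98938938.2184
Step 2: v_esc = sqrt(98938938.2184) = 9946.8 m/s

9946.8


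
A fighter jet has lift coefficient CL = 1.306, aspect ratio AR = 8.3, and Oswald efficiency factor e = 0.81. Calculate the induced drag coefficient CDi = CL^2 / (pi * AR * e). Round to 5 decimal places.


Step 1: CL^2 = 1.306^2 = 1.705636
Step 2: pi * AR * e = 3.14159 * 8.3 * 0.81 = 21.120927
Step 3: CDi = 1.705636 / 21.120927 = 0.08076

0.08076


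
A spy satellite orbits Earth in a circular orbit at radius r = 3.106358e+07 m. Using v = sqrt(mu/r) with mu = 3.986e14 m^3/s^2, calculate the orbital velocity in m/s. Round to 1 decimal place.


Step 1: mu / r = 3.986e14 / 3.106358e+07 = 12831747.0169
Step 2: v = sqrt(12831747.0169) = 3582.1 m/s

3582.1


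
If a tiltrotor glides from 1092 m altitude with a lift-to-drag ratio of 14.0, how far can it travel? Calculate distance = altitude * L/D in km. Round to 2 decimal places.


Step 1: Glide distance = altitude * L/D = 1092 * 14.0 = 15288.0 m
Step 2: Convert to km: 15288.0 / 1000 = 15.29 km

15.29


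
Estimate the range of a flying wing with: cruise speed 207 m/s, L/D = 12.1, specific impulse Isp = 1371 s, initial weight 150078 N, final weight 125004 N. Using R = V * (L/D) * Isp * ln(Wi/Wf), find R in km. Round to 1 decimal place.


Step 1: Coefficient = V * (L/D) * Isp = 207 * 12.1 * 1371 = 3433943.7 m
Step 2: Wi/Wf = 150078 / 125004 = 1.200586
Step 3: ln(1.200586) = 0.182809
Step 4: R = 3433943.7 * 0.182809 = 627757.3 m = 627.8 km

627.8


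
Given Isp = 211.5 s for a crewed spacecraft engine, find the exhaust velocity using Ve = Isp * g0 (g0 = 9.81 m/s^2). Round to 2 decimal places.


Step 1: Ve = Isp * g0 = 211.5 * 9.81
Step 2: Ve = 2074.82 m/s

2074.82


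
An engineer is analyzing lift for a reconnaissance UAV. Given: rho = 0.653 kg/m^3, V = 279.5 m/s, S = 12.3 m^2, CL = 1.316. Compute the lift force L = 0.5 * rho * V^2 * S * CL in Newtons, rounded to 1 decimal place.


Step 1: Calculate dynamic pressure q = 0.5 * 0.653 * 279.5^2 = 0.5 * 0.653 * 78120.25 = 25506.2616 Pa
Step 2: Multiply by wing area and lift coefficient: L = 25506.2616 * 12.3 * 1.316
Step 3: L = 313727.018 * 1.316 = 412864.8 N

412864.8


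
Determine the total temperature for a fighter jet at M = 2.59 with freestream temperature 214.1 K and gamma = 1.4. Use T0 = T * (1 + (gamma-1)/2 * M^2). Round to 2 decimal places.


Step 1: (gamma-1)/2 = 0.2
Step 2: M^2 = 6.7081
Step 3: 1 + 0.2 * 6.7081 = 2.34162
Step 4: T0 = 214.1 * 2.34162 = 501.34 K

501.34


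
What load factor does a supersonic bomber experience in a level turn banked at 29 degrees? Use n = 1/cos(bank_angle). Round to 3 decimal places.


Step 1: Convert 29 degrees to radians = 0.506145
Step 2: cos(29 deg) = 0.87462
Step 3: n = 1 / 0.87462 = 1.143

1.143


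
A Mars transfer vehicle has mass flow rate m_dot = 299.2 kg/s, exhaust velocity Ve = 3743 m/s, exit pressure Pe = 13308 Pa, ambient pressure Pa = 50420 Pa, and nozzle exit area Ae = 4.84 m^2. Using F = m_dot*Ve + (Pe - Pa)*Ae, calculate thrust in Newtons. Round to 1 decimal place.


Step 1: Momentum thrust = m_dot * Ve = 299.2 * 3743 = 1119905.6 N
Step 2: Pressure thrust = (Pe - Pa) * Ae = (13308 - 50420) * 4.84 = -179622.08 N
Step 3: Total thrust F = 1119905.6 + -179622.08 = 940283.5 N

940283.5


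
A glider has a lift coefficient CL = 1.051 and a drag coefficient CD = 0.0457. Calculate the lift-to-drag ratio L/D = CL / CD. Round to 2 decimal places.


Step 1: L/D = CL / CD = 1.051 / 0.0457
Step 2: L/D = 23.00

23.00


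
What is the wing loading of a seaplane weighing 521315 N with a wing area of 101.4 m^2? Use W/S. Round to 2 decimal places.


Step 1: Wing loading = W / S = 521315 / 101.4
Step 2: Wing loading = 5141.17 N/m^2

5141.17


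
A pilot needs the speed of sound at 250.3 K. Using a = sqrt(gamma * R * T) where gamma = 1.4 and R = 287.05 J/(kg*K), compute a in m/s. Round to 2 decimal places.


Step 1: gamma * R * T = 1.4 * 287.05 * 250.3 = 100588.061
Step 2: a = sqrt(100588.061) = 317.16 m/s

317.16


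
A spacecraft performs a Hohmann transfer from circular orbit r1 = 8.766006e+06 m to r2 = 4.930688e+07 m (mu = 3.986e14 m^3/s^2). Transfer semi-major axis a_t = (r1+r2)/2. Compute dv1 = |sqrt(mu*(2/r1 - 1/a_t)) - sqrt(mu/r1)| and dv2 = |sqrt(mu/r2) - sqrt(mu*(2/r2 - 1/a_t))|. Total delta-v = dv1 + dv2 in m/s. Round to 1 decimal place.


Step 1: Transfer semi-major axis a_t = (8.766006e+06 + 4.930688e+07) / 2 = 2.903644e+07 m
Step 2: v1 (circular at r1) = sqrt(mu/r1) = 6743.23 m/s
Step 3: v_t1 = sqrt(mu*(2/r1 - 1/a_t)) = 8787.19 m/s
Step 4: dv1 = |8787.19 - 6743.23| = 2043.96 m/s
Step 5: v2 (circular at r2) = 2843.25 m/s, v_t2 = 1562.23 m/s
Step 6: dv2 = |2843.25 - 1562.23| = 1281.02 m/s
Step 7: Total delta-v = 2043.96 + 1281.02 = 3325.0 m/s

3325.0


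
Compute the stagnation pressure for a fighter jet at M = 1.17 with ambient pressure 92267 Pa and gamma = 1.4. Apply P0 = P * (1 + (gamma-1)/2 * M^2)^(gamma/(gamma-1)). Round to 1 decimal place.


Step 1: (gamma-1)/2 * M^2 = 0.2 * 1.3689 = 0.27378
Step 2: 1 + 0.27378 = 1.27378
Step 3: Exponent gamma/(gamma-1) = 3.5
Step 4: P0 = 92267 * 1.27378^3.5 = 215217.2 Pa

215217.2


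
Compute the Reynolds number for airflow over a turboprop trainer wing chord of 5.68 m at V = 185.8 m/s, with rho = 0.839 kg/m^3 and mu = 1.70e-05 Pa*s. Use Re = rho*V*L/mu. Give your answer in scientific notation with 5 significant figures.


Step 1: Numerator = rho * V * L = 0.839 * 185.8 * 5.68 = 885.433616
Step 2: Re = 885.433616 / 1.70e-05
Step 3: Re = 5.2084e+07

5.2084e+07


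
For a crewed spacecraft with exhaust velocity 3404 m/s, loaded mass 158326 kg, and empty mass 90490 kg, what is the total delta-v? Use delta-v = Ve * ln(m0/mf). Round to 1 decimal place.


Step 1: Mass ratio m0/mf = 158326 / 90490 = 1.749652
Step 2: ln(1.749652) = 0.559417
Step 3: delta-v = 3404 * 0.559417 = 1904.3 m/s

1904.3


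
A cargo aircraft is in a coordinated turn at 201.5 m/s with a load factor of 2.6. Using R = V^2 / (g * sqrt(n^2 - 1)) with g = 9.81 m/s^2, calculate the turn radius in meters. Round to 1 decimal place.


Step 1: V^2 = 201.5^2 = 40602.25
Step 2: n^2 - 1 = 2.6^2 - 1 = 5.76
Step 3: sqrt(5.76) = 2.4
Step 4: R = 40602.25 / (9.81 * 2.4) = 1724.5 m

1724.5


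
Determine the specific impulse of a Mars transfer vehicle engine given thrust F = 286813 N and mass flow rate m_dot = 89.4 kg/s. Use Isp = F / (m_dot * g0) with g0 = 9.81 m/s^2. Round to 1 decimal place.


Step 1: m_dot * g0 = 89.4 * 9.81 = 877.01
Step 2: Isp = 286813 / 877.01 = 327.0 s

327.0


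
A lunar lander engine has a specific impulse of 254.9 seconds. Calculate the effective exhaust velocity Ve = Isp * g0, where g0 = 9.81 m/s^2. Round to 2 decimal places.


Step 1: Ve = Isp * g0 = 254.9 * 9.81
Step 2: Ve = 2500.57 m/s

2500.57


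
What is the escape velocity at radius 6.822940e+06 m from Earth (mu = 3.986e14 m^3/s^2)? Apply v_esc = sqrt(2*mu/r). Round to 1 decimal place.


Step 1: 2*mu/r = 2 * 3.986e14 / 6.822940e+06 = 116841127.1387
Step 2: v_esc = sqrt(116841127.1387) = 10809.3 m/s

10809.3


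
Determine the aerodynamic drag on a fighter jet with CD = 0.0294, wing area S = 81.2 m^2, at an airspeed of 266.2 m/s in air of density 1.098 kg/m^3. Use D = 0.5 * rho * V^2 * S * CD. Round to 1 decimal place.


Step 1: Dynamic pressure q = 0.5 * 1.098 * 266.2^2 = 38903.4796 Pa
Step 2: Drag D = q * S * CD = 38903.4796 * 81.2 * 0.0294
Step 3: D = 92873.5 N

92873.5


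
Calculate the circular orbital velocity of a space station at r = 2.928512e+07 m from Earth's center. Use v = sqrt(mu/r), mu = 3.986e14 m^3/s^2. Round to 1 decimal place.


Step 1: mu / r = 3.986e14 / 2.928512e+07 = 13611007.9112
Step 2: v = sqrt(13611007.9112) = 3689.3 m/s

3689.3


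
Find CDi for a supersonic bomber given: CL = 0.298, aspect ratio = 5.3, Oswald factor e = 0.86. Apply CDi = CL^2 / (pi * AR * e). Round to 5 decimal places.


Step 1: CL^2 = 0.298^2 = 0.088804
Step 2: pi * AR * e = 3.14159 * 5.3 * 0.86 = 14.319379
Step 3: CDi = 0.088804 / 14.319379 = 0.00620

0.00620


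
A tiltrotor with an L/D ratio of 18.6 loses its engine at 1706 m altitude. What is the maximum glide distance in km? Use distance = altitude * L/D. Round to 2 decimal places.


Step 1: Glide distance = altitude * L/D = 1706 * 18.6 = 31731.6 m
Step 2: Convert to km: 31731.6 / 1000 = 31.73 km

31.73


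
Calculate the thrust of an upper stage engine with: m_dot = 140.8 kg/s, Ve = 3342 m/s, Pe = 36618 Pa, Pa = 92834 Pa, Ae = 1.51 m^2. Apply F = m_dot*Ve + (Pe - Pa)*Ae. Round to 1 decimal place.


Step 1: Momentum thrust = m_dot * Ve = 140.8 * 3342 = 470553.6 N
Step 2: Pressure thrust = (Pe - Pa) * Ae = (36618 - 92834) * 1.51 = -84886.16 N
Step 3: Total thrust F = 470553.6 + -84886.16 = 385667.4 N

385667.4


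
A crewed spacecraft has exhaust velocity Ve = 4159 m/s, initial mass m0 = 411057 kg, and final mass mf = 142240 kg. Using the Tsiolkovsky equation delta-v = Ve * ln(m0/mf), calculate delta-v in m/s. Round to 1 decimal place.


Step 1: Mass ratio m0/mf = 411057 / 142240 = 2.889883
Step 2: ln(2.889883) = 1.061216
Step 3: delta-v = 4159 * 1.061216 = 4413.6 m/s

4413.6


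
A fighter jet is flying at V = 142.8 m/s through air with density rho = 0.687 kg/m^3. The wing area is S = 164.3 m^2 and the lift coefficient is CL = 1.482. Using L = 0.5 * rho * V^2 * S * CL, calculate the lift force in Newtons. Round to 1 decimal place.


Step 1: Calculate dynamic pressure q = 0.5 * 0.687 * 142.8^2 = 0.5 * 0.687 * 20391.84 = 7004.597 Pa
Step 2: Multiply by wing area and lift coefficient: L = 7004.597 * 164.3 * 1.482
Step 3: L = 1150855.2937 * 1.482 = 1705567.5 N

1705567.5
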